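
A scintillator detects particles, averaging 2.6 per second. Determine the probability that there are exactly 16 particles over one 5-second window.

0.0719

Over the interval, μ = 2.6 × 5 = 13 (a 5-second window = 5 seconds).
P(N = 16) = e^(−μ) μ^16/16! = e^(−13) · 13^16/20922789888000 ≈ 0.0719.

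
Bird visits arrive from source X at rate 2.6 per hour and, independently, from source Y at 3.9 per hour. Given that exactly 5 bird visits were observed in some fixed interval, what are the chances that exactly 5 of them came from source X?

0.0102

Given the total, each event is independently from source X with probability p = λ_X/(λ_X+λ_Y) = 2.6/6.5 = 0.4000.
So K ~ Binomial(5, 2.6/6.5): P(K = 5) = C(5,5) · (2.6/6.5)^5 · (3.9/6.5)^0 ≈ 0.0102.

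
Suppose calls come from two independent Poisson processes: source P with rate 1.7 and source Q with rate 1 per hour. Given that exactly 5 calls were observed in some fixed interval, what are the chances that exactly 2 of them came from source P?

Given the total, each event is independently from source P with probability p = λ_P/(λ_P+λ_Q) = 1.7/2.7 ≈ 0.6296.
So K ~ Binomial(5, 1.7/2.7): P(K = 2) = C(5,2) · (1.7/2.7)^2 · (1/2.7)^3 ≈ 0.2014.

0.2014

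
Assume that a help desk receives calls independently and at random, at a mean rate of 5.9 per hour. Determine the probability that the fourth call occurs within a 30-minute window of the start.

Over the interval, μ = 5.9 × 0.5 = 2.95 (a 30-minute window = 0.5 hours).
The fourth arrival falls in the interval iff at least 4 events occur there: P(S_4 ≤ t) = P(N ≥ 4) = 1 − P(N ≤ 3) ≈ 0.3416.

0.3416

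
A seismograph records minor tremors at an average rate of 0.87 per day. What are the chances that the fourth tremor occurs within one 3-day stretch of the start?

Over the interval, μ = 0.87 × 3 = 2.61 (a 3-day stretch = 3 days).
The fourth arrival falls in the interval iff at least 4 events occur there: P(S_4 ≤ t) = P(N ≥ 4) = 1 − P(N ≤ 3) ≈ 0.2662.

0.2662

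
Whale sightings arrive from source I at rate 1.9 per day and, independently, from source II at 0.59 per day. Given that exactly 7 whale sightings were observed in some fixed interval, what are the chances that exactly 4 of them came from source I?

Given the total, each event is independently from source I with probability p = λ_I/(λ_I+λ_II) = 1.9/2.49 ≈ 0.7631.
So K ~ Binomial(7, 1.9/2.49): P(K = 4) = C(7,4) · (1.9/2.49)^4 · (0.59/2.49)^3 ≈ 0.1578.

0.1578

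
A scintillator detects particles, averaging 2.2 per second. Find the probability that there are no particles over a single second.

With mean μ = 2.2 per second,
P(N = 0) = e^(−μ) μ^0/0! = e^(−2.2) · 2.2^0/1 ≈ 0.1108.

0.1108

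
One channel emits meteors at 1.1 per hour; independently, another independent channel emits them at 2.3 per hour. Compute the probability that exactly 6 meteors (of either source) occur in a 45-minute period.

0.0298

Independent Poisson processes superpose: combined rate λ = 1.1 + 2.3 = 3.4 per hour.
Over the interval, μ = 3.4 × 0.75 = 2.55 (a 45-minute period = 0.75 hours).
P(N = 6) = e^(−2.55) · 2.55^6/6! ≈ 0.0298.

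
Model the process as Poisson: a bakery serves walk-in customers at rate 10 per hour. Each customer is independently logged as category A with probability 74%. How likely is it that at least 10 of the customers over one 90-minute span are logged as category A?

Thinning: the customers that are logged as category A themselves form a Poisson process with rate 0.74 × 10 = 7.4 per hour.
Over the interval, μ = 7.4 × 1.5 = 11.1 (a 90-minute span = 1.5 hours).
P(N ≥ 10) = 1 − P(N ≤ 9) ≈ 0.6702.

0.6702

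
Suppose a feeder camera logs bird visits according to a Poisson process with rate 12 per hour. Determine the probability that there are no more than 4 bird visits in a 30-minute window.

Over the interval, μ = 12 × 0.5 = 6 (a 30-minute window = 0.5 hours).
P(N ≤ 4) = Σ_{j=0}^{4} e^(−μ) μ^j/j! ≈ 0.2851.

0.2851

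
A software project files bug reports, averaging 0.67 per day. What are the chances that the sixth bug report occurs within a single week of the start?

Over the interval, μ = 0.67 × 7 = 4.69 (a week = 7 days).
The sixth arrival falls in the interval iff at least 6 events occur there: P(S_6 ≤ t) = P(N ≥ 6) = 1 − P(N ≤ 5) ≈ 0.3298.

0.3298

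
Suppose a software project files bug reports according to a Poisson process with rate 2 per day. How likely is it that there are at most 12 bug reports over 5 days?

Over the interval, μ = 2 × 5 = 10 (5 days).
P(N ≤ 12) = Σ_{j=0}^{12} e^(−μ) μ^j/j! ≈ 0.7916.

0.7916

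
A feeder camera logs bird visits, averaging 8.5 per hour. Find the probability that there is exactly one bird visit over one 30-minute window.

Over the interval, μ = 8.5 × 0.5 = 4.25 (a 30-minute window = 0.5 hours).
P(N = 1) = e^(−μ) μ^1/1! = e^(−4.25) · 4.25^1/1 ≈ 0.0606.

0.0606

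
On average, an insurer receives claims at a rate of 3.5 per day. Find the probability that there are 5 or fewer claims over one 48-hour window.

Over the interval, μ = 3.5 × 2 = 7 (a 48-hour window = 2 days).
P(N ≤ 5) = Σ_{j=0}^{5} e^(−μ) μ^j/j! ≈ 0.3007.

0.3007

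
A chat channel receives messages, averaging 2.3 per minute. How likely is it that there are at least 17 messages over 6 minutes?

Over the interval, μ = 2.3 × 6 = 13.8 (6 minutes).
P(N ≥ 17) = 1 − P(N ≤ 16) = 1 − Σ_{j=0}^{16} e^(−μ) μ^j/j! ≈ 0.2270.

0.2270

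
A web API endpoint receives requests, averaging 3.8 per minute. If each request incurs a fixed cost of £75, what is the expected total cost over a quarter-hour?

£4275

E[N] = 3.8 × 15 = 57 (a quarter-hour = 15 minutes); E[cost] = 57 × £75 = £4275.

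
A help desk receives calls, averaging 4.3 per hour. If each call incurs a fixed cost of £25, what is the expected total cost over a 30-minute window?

£53.75

E[N] = 4.3 × 0.5 = 2.15 (a 30-minute window = 0.5 hours); E[cost] = 2.15 × £25 = £53.75.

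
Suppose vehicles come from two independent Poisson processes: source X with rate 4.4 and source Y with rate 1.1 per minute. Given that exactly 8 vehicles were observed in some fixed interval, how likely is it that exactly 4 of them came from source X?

Given the total, each event is independently from source X with probability p = λ_X/(λ_X+λ_Y) = 4.4/5.5 = 0.8000.
So K ~ Binomial(8, 4.4/5.5): P(K = 4) = C(8,4) · (4.4/5.5)^4 · (1.1/5.5)^4 ≈ 0.0459.

0.0459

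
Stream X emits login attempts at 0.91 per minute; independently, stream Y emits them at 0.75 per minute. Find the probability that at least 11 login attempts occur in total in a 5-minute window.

Independent Poisson processes superpose: combined rate λ = 0.91 + 0.75 = 1.66 per minute.
Over the interval, μ = 1.66 × 5 = 8.3 (a 5-minute window = 5 minutes).
P(N ≥ 11) = 1 − P(N ≤ 10) ≈ 0.2150.

0.2150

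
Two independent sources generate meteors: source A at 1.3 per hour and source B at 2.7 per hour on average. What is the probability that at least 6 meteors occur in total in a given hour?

0.2149

Independent Poisson processes superpose: combined rate λ = 1.3 + 2.7 = 4 per hour.
So μ = 4.
P(N ≥ 6) = 1 − P(N ≤ 5) ≈ 0.2149.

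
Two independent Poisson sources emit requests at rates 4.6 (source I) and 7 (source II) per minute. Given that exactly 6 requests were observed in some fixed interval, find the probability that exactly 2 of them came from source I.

Given the total, each event is independently from source I with probability p = λ_I/(λ_I+λ_II) = 4.6/11.6 ≈ 0.3966.
So K ~ Binomial(6, 4.6/11.6): P(K = 2) = C(6,2) · (4.6/11.6)^2 · (7/11.6)^4 ≈ 0.3128.

0.3128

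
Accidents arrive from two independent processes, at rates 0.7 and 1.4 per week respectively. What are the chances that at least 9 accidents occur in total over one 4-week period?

Independent Poisson processes superpose: combined rate λ = 0.7 + 1.4 = 2.1 per week.
Over the interval, μ = 2.1 × 4 = 8.4 (a 4-week period = 4 weeks).
P(N ≥ 9) = 1 − P(N ≤ 8) ≈ 0.4631.

0.4631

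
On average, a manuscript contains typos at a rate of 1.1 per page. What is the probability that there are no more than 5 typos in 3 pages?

0.8829

Over the interval, μ = 1.1 × 3 = 3.3 (3 pages).
P(N ≤ 5) = Σ_{j=0}^{5} e^(−μ) μ^j/j! ≈ 0.8829.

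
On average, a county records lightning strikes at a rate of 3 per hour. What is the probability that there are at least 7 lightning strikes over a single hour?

0.0335

With mean μ = 3 per hour,
P(N ≥ 7) = 1 − P(N ≤ 6) = 1 − Σ_{j=0}^{6} e^(−μ) μ^j/j! ≈ 0.0335.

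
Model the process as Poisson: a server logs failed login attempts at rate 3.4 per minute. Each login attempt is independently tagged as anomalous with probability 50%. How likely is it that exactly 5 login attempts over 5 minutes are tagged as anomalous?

0.0752

Thinning: the login attempts that are tagged as anomalous themselves form a Poisson process with rate 0.5 × 3.4 = 1.7 per minute.
Over the interval, μ = 1.7 × 5 = 8.5 (5 minutes).
P(N = 5) = e^(−8.5) · 8.5^5/5! ≈ 0.0752.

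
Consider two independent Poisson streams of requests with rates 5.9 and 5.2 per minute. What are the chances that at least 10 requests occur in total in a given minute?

Independent Poisson processes superpose: combined rate λ = 5.9 + 5.2 = 11.1 per minute.
So μ = 11.1.
P(N ≥ 10) = 1 − P(N ≤ 9) ≈ 0.6702.

0.6702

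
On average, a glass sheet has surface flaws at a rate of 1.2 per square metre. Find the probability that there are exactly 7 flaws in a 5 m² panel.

0.1377

Over the interval, μ = 1.2 × 5 = 6 (a 5 m² panel = 5 square metres).
P(N = 7) = e^(−μ) μ^7/7! = e^(−6) · 6^7/5040 ≈ 0.1377.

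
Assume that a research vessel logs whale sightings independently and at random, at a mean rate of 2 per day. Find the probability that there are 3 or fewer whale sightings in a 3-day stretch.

Over the interval, μ = 2 × 3 = 6 (a 3-day stretch = 3 days).
P(N ≤ 3) = Σ_{j=0}^{3} e^(−μ) μ^j/j! ≈ 0.1512.

0.1512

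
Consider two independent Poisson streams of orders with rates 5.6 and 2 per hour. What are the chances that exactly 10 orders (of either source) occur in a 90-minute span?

Independent Poisson processes superpose: combined rate λ = 5.6 + 2 = 7.6 per hour.
Over the interval, μ = 7.6 × 1.5 = 11.4 (a 90-minute span = 1.5 hours).
P(N = 10) = e^(−11.4) · 11.4^10/10! ≈ 0.1144.

0.1144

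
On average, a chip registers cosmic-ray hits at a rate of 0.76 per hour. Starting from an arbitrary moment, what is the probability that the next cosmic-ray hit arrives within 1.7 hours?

0.7253

Inter-arrival times are exponential with rate λ = 0.76 per hour.
P(T ≤ 1.7) = 1 − e^(−λt) = 1 − e^(−0.76 × 1.7) = 1 − e^(−1.292) ≈ 0.7253.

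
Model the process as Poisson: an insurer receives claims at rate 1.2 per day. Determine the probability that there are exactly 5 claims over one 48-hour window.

0.0602

Over the interval, μ = 1.2 × 2 = 2.4 (a 48-hour window = 2 days).
P(N = 5) = e^(−μ) μ^5/5! = e^(−2.4) · 2.4^5/120 ≈ 0.0602.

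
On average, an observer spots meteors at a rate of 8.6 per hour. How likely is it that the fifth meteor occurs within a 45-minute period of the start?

Over the interval, μ = 8.6 × 0.75 = 6.45 (a 45-minute period = 0.75 hours).
The fifth arrival falls in the interval iff at least 5 events occur there: P(S_5 ≤ t) = P(N ≥ 5) = 1 − P(N ≤ 4) ≈ 0.7707.

0.7707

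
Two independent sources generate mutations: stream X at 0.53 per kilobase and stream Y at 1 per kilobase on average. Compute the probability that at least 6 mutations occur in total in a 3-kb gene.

0.3125

Independent Poisson processes superpose: combined rate λ = 0.53 + 1 = 1.53 per kilobase.
Over the interval, μ = 1.53 × 3 = 4.59 (a 3-kb gene = 3 kilobases).
P(N ≥ 6) = 1 − P(N ≤ 5) ≈ 0.3125.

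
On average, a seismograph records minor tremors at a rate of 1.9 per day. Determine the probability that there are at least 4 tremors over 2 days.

0.5265

Over the interval, μ = 1.9 × 2 = 3.8 (2 days).
P(N ≥ 4) = 1 − P(N ≤ 3) = 1 − Σ_{j=0}^{3} e^(−μ) μ^j/j! ≈ 0.5265.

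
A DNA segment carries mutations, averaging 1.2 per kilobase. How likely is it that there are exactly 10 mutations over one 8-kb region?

0.1241

Over the interval, μ = 1.2 × 8 = 9.6 (an 8-kb region = 8 kilobases).
P(N = 10) = e^(−μ) μ^10/10! = e^(−9.6) · 9.6^10/3628800 ≈ 0.1241.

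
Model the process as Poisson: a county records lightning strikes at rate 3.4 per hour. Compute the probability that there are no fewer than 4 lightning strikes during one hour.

With mean μ = 3.4 per hour,
P(N ≥ 4) = 1 − P(N ≤ 3) = 1 − Σ_{j=0}^{3} e^(−μ) μ^j/j! ≈ 0.4416.

0.4416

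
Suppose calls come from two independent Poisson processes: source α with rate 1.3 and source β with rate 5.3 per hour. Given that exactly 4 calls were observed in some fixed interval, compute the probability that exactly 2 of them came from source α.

Given the total, each event is independently from source α with probability p = λ_α/(λ_α+λ_β) = 1.3/6.6 ≈ 0.1970.
So K ~ Binomial(4, 1.3/6.6): P(K = 2) = C(4,2) · (1.3/6.6)^2 · (5.3/6.6)^2 ≈ 0.1501.

0.1501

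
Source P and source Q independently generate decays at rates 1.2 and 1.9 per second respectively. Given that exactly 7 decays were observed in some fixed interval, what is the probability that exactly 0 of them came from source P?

0.0325

Given the total, each event is independently from source P with probability p = λ_P/(λ_P+λ_Q) = 1.2/3.1 ≈ 0.3871.
So K ~ Binomial(7, 1.2/3.1): P(K = 0) = C(7,0) · (1.2/3.1)^0 · (1.9/3.1)^7 ≈ 0.0325.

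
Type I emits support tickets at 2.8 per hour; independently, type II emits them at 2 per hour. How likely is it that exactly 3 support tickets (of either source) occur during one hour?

0.1517

Independent Poisson processes superpose: combined rate λ = 2.8 + 2 = 4.8 per hour.
So μ = 4.8.
P(N = 3) = e^(−4.8) · 4.8^3/3! ≈ 0.1517.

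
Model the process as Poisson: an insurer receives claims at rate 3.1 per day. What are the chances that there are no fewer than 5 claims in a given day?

With mean μ = 3.1 per day,
P(N ≥ 5) = 1 − P(N ≤ 4) = 1 − Σ_{j=0}^{4} e^(−μ) μ^j/j! ≈ 0.2018.

0.2018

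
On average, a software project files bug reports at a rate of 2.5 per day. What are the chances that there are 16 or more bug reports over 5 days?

0.1940

Over the interval, μ = 2.5 × 5 = 12.5 (5 days).
P(N ≥ 16) = 1 − P(N ≤ 15) = 1 − Σ_{j=0}^{15} e^(−μ) μ^j/j! ≈ 0.1940.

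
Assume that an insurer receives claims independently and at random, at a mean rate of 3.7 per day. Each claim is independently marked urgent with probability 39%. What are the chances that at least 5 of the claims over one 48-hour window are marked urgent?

0.1660

Thinning: the claims that are marked urgent themselves form a Poisson process with rate 0.39 × 3.7 = 1.443 per day.
Over the interval, μ = 1.443 × 2 = 2.886 (a 48-hour window = 2 days).
P(N ≥ 5) = 1 − P(N ≤ 4) ≈ 0.1660.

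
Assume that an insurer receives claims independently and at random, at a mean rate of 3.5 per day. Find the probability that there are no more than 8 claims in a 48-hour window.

0.7291

Over the interval, μ = 3.5 × 2 = 7 (a 48-hour window = 2 days).
P(N ≤ 8) = Σ_{j=0}^{8} e^(−μ) μ^j/j! ≈ 0.7291.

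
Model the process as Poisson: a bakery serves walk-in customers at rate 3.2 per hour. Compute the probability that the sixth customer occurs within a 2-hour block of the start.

Over the interval, μ = 3.2 × 2 = 6.4 (a 2-hour block = 2 hours).
The sixth arrival falls in the interval iff at least 6 events occur there: P(S_6 ≤ t) = P(N ≥ 6) = 1 − P(N ≤ 5) ≈ 0.6163.

0.6163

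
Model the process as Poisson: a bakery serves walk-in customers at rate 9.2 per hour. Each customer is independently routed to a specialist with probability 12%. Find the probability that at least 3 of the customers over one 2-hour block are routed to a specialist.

Thinning: the customers that are routed to a specialist themselves form a Poisson process with rate 0.12 × 9.2 = 1.104 per hour.
Over the interval, μ = 1.104 × 2 = 2.208 (a 2-hour block = 2 hours).
P(N ≥ 3) = 1 − P(N ≤ 2) ≈ 0.3794.

0.3794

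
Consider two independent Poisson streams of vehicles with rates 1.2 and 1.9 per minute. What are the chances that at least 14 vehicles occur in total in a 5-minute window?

0.6829

Independent Poisson processes superpose: combined rate λ = 1.2 + 1.9 = 3.1 per minute.
Over the interval, μ = 3.1 × 5 = 15.5 (a 5-minute window = 5 minutes).
P(N ≥ 14) = 1 − P(N ≤ 13) ≈ 0.6829.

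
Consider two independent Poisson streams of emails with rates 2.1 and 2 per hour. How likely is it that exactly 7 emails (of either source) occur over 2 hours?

Independent Poisson processes superpose: combined rate λ = 2.1 + 2 = 4.1 per hour.
Over the interval, μ = 4.1 × 2 = 8.2 (2 hours).
P(N = 7) = e^(−8.2) · 8.2^7/7! ≈ 0.1358.

0.1358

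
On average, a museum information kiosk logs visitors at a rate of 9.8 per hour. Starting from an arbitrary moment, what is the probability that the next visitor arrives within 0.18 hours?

0.8286

Inter-arrival times are exponential with rate λ = 9.8 per hour.
P(T ≤ 0.18) = 1 − e^(−λt) = 1 − e^(−9.8 × 0.18) = 1 − e^(−1.764) ≈ 0.8286.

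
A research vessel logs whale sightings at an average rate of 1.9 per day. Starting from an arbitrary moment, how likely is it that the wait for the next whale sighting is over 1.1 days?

0.1237

The wait for the next event is exponential with rate λ = 1.9 per day.
P(T > 1.1) = e^(−λt) = e^(−1.9 × 1.1) = e^(−2.09) ≈ 0.1237.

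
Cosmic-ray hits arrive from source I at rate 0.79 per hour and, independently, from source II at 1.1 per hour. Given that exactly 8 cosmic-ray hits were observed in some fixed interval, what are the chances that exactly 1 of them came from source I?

0.0756

Given the total, each event is independently from source I with probability p = λ_I/(λ_I+λ_II) = 0.79/1.89 ≈ 0.4180.
So K ~ Binomial(8, 0.79/1.89): P(K = 1) = C(8,1) · (0.79/1.89)^1 · (1.1/1.89)^7 ≈ 0.0756.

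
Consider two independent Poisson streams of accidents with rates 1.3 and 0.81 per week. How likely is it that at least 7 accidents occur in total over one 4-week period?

Independent Poisson processes superpose: combined rate λ = 1.3 + 0.81 = 2.11 per week.
Over the interval, μ = 2.11 × 4 = 8.44 (a 4-week period = 4 weeks).
P(N ≥ 7) = 1 − P(N ≤ 6) ≈ 0.7374.

0.7374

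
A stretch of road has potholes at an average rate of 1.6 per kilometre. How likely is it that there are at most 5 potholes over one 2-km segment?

Over the interval, μ = 1.6 × 2 = 3.2 (a 2-km segment = 2 kilometres).
P(N ≤ 5) = Σ_{j=0}^{5} e^(−μ) μ^j/j! ≈ 0.8946.

0.8946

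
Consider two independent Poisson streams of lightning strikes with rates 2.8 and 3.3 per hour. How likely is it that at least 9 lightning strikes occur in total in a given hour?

0.1633

Independent Poisson processes superpose: combined rate λ = 2.8 + 3.3 = 6.1 per hour.
So μ = 6.1.
P(N ≥ 9) = 1 − P(N ≤ 8) ≈ 0.1633.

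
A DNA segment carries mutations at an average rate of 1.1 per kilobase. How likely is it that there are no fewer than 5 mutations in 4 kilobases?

Over the interval, μ = 1.1 × 4 = 4.4 (4 kilobases).
P(N ≥ 5) = 1 − P(N ≤ 4) = 1 − Σ_{j=0}^{4} e^(−μ) μ^j/j! ≈ 0.4488.

0.4488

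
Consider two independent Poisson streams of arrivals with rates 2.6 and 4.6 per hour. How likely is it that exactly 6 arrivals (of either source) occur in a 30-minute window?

Independent Poisson processes superpose: combined rate λ = 2.6 + 4.6 = 7.2 per hour.
Over the interval, μ = 7.2 × 0.5 = 3.6 (a 30-minute window = 0.5 hours).
P(N = 6) = e^(−3.6) · 3.6^6/6! ≈ 0.0826.

0.0826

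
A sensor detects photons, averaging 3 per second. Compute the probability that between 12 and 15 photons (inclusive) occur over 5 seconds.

0.3833

Over the interval, μ = 3 × 5 = 15 (5 seconds).
P(12 ≤ N ≤ 15) = Σ_{j=12}^{15} e^(−15) · 15^j/j! ≈ 0.3833.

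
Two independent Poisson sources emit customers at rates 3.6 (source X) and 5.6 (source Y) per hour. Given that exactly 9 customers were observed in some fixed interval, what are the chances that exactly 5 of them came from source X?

0.1587

Given the total, each event is independently from source X with probability p = λ_X/(λ_X+λ_Y) = 3.6/9.2 ≈ 0.3913.
So K ~ Binomial(9, 3.6/9.2): P(K = 5) = C(9,5) · (3.6/9.2)^5 · (5.6/9.2)^4 ≈ 0.1587.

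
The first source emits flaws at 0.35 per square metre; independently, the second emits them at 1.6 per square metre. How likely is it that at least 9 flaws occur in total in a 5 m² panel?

0.6383

Independent Poisson processes superpose: combined rate λ = 0.35 + 1.6 = 1.95 per square metre.
Over the interval, μ = 1.95 × 5 = 9.75 (a 5 m² panel = 5 square metres).
P(N ≥ 9) = 1 − P(N ≤ 8) ≈ 0.6383.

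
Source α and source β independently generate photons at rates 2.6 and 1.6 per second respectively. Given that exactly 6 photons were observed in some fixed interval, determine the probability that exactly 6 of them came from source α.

Given the total, each event is independently from source α with probability p = λ_α/(λ_α+λ_β) = 2.6/4.2 ≈ 0.6190.
So K ~ Binomial(6, 2.6/4.2): P(K = 6) = C(6,6) · (2.6/4.2)^6 · (1.6/4.2)^0 ≈ 0.0563.

0.0563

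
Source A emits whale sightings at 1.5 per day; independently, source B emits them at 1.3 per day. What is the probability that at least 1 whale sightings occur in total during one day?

0.9392

Independent Poisson processes superpose: combined rate λ = 1.5 + 1.3 = 2.8 per day.
So μ = 2.8.
P(N ≥ 1) = 1 − P(N ≤ 0) ≈ 0.9392.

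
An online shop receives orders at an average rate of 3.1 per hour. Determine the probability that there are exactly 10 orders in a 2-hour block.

Over the interval, μ = 3.1 × 2 = 6.2 (a 2-hour block = 2 hours).
P(N = 10) = e^(−μ) μ^10/10! = e^(−6.2) · 6.2^10/3628800 ≈ 0.0469.

0.0469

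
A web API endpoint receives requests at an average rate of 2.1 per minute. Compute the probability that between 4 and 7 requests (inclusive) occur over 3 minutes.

0.5754

Over the interval, μ = 2.1 × 3 = 6.3 (3 minutes).
P(4 ≤ N ≤ 7) = Σ_{j=4}^{7} e^(−6.3) · 6.3^j/j! ≈ 0.5754.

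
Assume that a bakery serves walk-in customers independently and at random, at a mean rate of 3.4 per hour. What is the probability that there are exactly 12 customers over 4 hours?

Over the interval, μ = 3.4 × 4 = 13.6 (4 hours).
P(N = 12) = e^(−μ) μ^12/12! = e^(−13.6) · 13.6^12/479001600 ≈ 0.1037.

0.1037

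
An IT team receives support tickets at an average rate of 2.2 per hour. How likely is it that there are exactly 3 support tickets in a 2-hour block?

Over the interval, μ = 2.2 × 2 = 4.4 (a 2-hour block = 2 hours).
P(N = 3) = e^(−μ) μ^3/3! = e^(−4.4) · 4.4^3/6 ≈ 0.1743.

0.1743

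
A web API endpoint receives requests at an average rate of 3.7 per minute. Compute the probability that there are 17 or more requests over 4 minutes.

0.3168

Over the interval, μ = 3.7 × 4 = 14.8 (4 minutes).
P(N ≥ 17) = 1 − P(N ≤ 16) = 1 − Σ_{j=0}^{16} e^(−μ) μ^j/j! ≈ 0.3168.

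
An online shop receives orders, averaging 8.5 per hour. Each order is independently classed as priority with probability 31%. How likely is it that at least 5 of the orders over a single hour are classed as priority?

0.1276

Thinning: the orders that are classed as priority themselves form a Poisson process with rate 0.31 × 8.5 = 2.635 per hour.
So μ = 2.635.
P(N ≥ 5) = 1 − P(N ≤ 4) ≈ 0.1276.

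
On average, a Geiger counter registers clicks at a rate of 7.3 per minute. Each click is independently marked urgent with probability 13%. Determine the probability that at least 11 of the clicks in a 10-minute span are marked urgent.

Thinning: the clicks that are marked urgent themselves form a Poisson process with rate 0.13 × 7.3 = 0.949 per minute.
Over the interval, μ = 0.949 × 10 = 9.49 (a 10-minute span = 10 minutes).
P(N ≥ 11) = 1 − P(N ≤ 10) ≈ 0.3534.

0.3534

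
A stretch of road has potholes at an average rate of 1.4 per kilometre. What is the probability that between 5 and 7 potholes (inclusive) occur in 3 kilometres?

Over the interval, μ = 1.4 × 3 = 4.2 (3 kilometres).
P(5 ≤ N ≤ 7) = Σ_{j=5}^{7} e^(−4.2) · 4.2^j/j! ≈ 0.3462.

0.3462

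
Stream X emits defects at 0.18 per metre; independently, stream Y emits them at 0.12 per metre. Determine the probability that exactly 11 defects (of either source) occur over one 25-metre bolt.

Independent Poisson processes superpose: combined rate λ = 0.18 + 0.12 = 0.3 per metre.
Over the interval, μ = 0.3 × 25 = 7.5 (a 25-metre bolt = 25 metres).
P(N = 11) = e^(−7.5) · 7.5^11/11! ≈ 0.0585.

0.0585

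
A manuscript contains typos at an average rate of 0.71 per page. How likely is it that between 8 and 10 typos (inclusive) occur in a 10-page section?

0.3104

Over the interval, μ = 0.71 × 10 = 7.1 (a 10-page section = 10 pages).
P(8 ≤ N ≤ 10) = Σ_{j=8}^{10} e^(−7.1) · 7.1^j/j! ≈ 0.3104.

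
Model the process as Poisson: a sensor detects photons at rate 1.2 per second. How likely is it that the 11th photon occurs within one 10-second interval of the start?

Over the interval, μ = 1.2 × 10 = 12 (a 10-second interval = 10 seconds).
The 11th arrival falls in the interval iff at least 11 events occur there: P(S_11 ≤ t) = P(N ≥ 11) = 1 − P(N ≤ 10) ≈ 0.6528.

0.6528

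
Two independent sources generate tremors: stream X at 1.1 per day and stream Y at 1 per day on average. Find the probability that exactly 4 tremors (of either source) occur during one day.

0.0992

Independent Poisson processes superpose: combined rate λ = 1.1 + 1 = 2.1 per day.
So μ = 2.1.
P(N = 4) = e^(−2.1) · 2.1^4/4! ≈ 0.0992.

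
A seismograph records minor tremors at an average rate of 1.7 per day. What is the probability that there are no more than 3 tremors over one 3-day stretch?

Over the interval, μ = 1.7 × 3 = 5.1 (a 3-day stretch = 3 days).
P(N ≤ 3) = Σ_{j=0}^{3} e^(−μ) μ^j/j! ≈ 0.2513.

0.2513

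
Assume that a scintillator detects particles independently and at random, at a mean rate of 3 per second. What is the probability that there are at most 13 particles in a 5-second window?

Over the interval, μ = 3 × 5 = 15 (a 5-second window = 5 seconds).
P(N ≤ 13) = Σ_{j=0}^{13} e^(−μ) μ^j/j! ≈ 0.3632.

0.3632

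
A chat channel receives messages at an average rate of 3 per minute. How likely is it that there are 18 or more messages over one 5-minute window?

0.2511

Over the interval, μ = 3 × 5 = 15 (a 5-minute window = 5 minutes).
P(N ≥ 18) = 1 − P(N ≤ 17) = 1 − Σ_{j=0}^{17} e^(−μ) μ^j/j! ≈ 0.2511.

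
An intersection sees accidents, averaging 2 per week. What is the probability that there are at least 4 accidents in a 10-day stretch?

0.3208

Over the interval, μ = 2 × 10/7 ≈ 2.85714 (a 10-day stretch = 10/7 weeks).
P(N ≥ 4) = 1 − P(N ≤ 3) = 1 − Σ_{j=0}^{3} e^(−μ) μ^j/j! ≈ 0.3208.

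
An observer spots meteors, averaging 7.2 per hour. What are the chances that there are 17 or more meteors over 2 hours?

0.2796

Over the interval, μ = 7.2 × 2 = 14.4 (2 hours).
P(N ≥ 17) = 1 − P(N ≤ 16) = 1 − Σ_{j=0}^{16} e^(−μ) μ^j/j! ≈ 0.2796.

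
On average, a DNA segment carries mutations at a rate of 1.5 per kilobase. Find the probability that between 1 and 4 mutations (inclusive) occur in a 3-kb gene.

0.5210

Over the interval, μ = 1.5 × 3 = 4.5 (a 3-kb gene = 3 kilobases).
P(1 ≤ N ≤ 4) = Σ_{j=1}^{4} e^(−4.5) · 4.5^j/j! ≈ 0.5210.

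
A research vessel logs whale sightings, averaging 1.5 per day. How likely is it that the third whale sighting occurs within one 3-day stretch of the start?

0.8264

Over the interval, μ = 1.5 × 3 = 4.5 (a 3-day stretch = 3 days).
The third arrival falls in the interval iff at least 3 events occur there: P(S_3 ≤ t) = P(N ≥ 3) = 1 − P(N ≤ 2) ≈ 0.8264.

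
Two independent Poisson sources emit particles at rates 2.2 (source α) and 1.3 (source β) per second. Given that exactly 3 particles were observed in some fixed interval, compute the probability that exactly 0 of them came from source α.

0.0512

Given the total, each event is independently from source α with probability p = λ_α/(λ_α+λ_β) = 2.2/3.5 ≈ 0.6286.
So K ~ Binomial(3, 2.2/3.5): P(K = 0) = C(3,0) · (2.2/3.5)^0 · (1.3/3.5)^3 ≈ 0.0512.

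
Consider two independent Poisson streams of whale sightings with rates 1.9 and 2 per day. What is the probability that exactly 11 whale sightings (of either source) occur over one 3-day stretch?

0.1169

Independent Poisson processes superpose: combined rate λ = 1.9 + 2 = 3.9 per day.
Over the interval, μ = 3.9 × 3 = 11.7 (a 3-day stretch = 3 days).
P(N = 11) = e^(−11.7) · 11.7^11/11! ≈ 0.1169.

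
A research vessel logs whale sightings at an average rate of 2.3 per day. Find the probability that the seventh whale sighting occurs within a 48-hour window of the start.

0.1820

Over the interval, μ = 2.3 × 2 = 4.6 (a 48-hour window = 2 days).
The seventh arrival falls in the interval iff at least 7 events occur there: P(S_7 ≤ t) = P(N ≥ 7) = 1 − P(N ≤ 6) ≈ 0.1820.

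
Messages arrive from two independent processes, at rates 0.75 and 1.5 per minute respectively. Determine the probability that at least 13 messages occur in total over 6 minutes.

0.5907

Independent Poisson processes superpose: combined rate λ = 0.75 + 1.5 = 2.25 per minute.
Over the interval, μ = 2.25 × 6 = 13.5 (6 minutes).
P(N ≥ 13) = 1 − P(N ≤ 12) ≈ 0.5907.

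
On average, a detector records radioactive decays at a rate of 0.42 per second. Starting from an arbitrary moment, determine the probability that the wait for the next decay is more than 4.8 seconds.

The wait for the next event is exponential with rate λ = 0.42 per second.
P(T > 4.8) = e^(−λt) = e^(−0.42 × 4.8) = e^(−2.016) ≈ 0.1332.

0.1332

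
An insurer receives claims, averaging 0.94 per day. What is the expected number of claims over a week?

E[N] = λt = 0.94 × 7 = 6.58 (a week = 7 days).

6.58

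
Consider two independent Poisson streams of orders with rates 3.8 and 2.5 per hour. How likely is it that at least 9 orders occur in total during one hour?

0.1852

Independent Poisson processes superpose: combined rate λ = 3.8 + 2.5 = 6.3 per hour.
So μ = 6.3.
P(N ≥ 9) = 1 − P(N ≤ 8) ≈ 0.1852.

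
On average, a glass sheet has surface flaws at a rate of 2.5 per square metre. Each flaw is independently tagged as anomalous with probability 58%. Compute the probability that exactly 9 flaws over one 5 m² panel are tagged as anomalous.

0.1083

Thinning: the flaws that are tagged as anomalous themselves form a Poisson process with rate 0.58 × 2.5 = 1.45 per square metre.
Over the interval, μ = 1.45 × 5 = 7.25 (a 5 m² panel = 5 square metres).
P(N = 9) = e^(−7.25) · 7.25^9/9! ≈ 0.1083.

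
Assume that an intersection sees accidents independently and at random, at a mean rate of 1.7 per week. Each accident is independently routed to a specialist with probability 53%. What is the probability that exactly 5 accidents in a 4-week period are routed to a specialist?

0.1379

Thinning: the accidents that are routed to a specialist themselves form a Poisson process with rate 0.53 × 1.7 = 0.901 per week.
Over the interval, μ = 0.901 × 4 = 3.604 (a 4-week period = 4 weeks).
P(N = 5) = e^(−3.604) · 3.604^5/5! ≈ 0.1379.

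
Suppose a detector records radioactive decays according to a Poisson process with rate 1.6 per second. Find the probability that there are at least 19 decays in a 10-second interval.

Over the interval, μ = 1.6 × 10 = 16 (a 10-second interval = 10 seconds).
P(N ≥ 19) = 1 − P(N ≤ 18) = 1 − Σ_{j=0}^{18} e^(−μ) μ^j/j! ≈ 0.2577.

0.2577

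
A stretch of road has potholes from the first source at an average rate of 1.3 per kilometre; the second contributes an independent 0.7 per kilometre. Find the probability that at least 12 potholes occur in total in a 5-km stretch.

Independent Poisson processes superpose: combined rate λ = 1.3 + 0.7 = 2 per kilometre.
Over the interval, μ = 2 × 5 = 10 (a 5-km stretch = 5 kilometres).
P(N ≥ 12) = 1 − P(N ≤ 11) ≈ 0.3032.

0.3032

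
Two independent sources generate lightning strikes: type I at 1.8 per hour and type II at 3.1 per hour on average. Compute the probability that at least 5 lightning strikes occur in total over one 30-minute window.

0.1022

Independent Poisson processes superpose: combined rate λ = 1.8 + 3.1 = 4.9 per hour.
Over the interval, μ = 4.9 × 0.5 = 2.45 (a 30-minute window = 0.5 hours).
P(N ≥ 5) = 1 − P(N ≤ 4) ≈ 0.1022.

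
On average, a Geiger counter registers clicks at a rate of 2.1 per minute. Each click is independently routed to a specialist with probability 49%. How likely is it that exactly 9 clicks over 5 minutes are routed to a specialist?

0.0406

Thinning: the clicks that are routed to a specialist themselves form a Poisson process with rate 0.49 × 2.1 = 1.029 per minute.
Over the interval, μ = 1.029 × 5 = 5.145 (5 minutes).
P(N = 9) = e^(−5.145) · 5.145^9/9! ≈ 0.0406.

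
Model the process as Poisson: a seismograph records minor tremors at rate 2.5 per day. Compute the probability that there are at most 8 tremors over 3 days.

Over the interval, μ = 2.5 × 3 = 7.5 (3 days).
P(N ≤ 8) = Σ_{j=0}^{8} e^(−μ) μ^j/j! ≈ 0.6620.

0.6620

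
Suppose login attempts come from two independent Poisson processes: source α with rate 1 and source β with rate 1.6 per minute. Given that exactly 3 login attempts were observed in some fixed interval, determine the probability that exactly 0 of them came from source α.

0.2330

Given the total, each event is independently from source α with probability p = λ_α/(λ_α+λ_β) = 1/2.6 ≈ 0.3846.
So K ~ Binomial(3, 1/2.6): P(K = 0) = C(3,0) · (1/2.6)^0 · (1.6/2.6)^3 ≈ 0.2330.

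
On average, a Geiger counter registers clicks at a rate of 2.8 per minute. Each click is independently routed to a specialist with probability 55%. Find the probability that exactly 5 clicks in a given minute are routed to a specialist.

0.0155

Thinning: the clicks that are routed to a specialist themselves form a Poisson process with rate 0.55 × 2.8 = 1.54 per minute.
So μ = 1.54.
P(N = 5) = e^(−1.54) · 1.54^5/5! ≈ 0.0155.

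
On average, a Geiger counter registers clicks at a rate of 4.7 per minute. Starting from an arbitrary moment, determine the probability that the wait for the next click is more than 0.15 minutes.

The wait for the next event is exponential with rate λ = 4.7 per minute.
P(T > 0.15) = e^(−λt) = e^(−4.7 × 0.15) = e^(−0.705) ≈ 0.4941.

0.4941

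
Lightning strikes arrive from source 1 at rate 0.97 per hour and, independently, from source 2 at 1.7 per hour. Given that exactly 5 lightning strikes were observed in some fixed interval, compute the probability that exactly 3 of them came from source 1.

Given the total, each event is independently from source 1 with probability p = λ_1/(λ_1+λ_2) = 0.97/2.67 ≈ 0.3633.
So K ~ Binomial(5, 0.97/2.67): P(K = 3) = C(5,3) · (0.97/2.67)^3 · (1.7/2.67)^2 ≈ 0.1944.

0.1944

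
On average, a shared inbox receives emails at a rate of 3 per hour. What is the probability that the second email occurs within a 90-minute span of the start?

0.9389

Over the interval, μ = 3 × 1.5 = 4.5 (a 90-minute span = 1.5 hours).
The second arrival falls in the interval iff at least 2 events occur there: P(S_2 ≤ t) = P(N ≥ 2) = 1 − P(N ≤ 1) ≈ 0.9389.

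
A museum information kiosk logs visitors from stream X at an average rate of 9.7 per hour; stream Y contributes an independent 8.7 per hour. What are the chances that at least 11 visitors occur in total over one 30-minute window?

0.3180

Independent Poisson processes superpose: combined rate λ = 9.7 + 8.7 = 18.4 per hour.
Over the interval, μ = 18.4 × 0.5 = 9.2 (a 30-minute window = 0.5 hours).
P(N ≥ 11) = 1 − P(N ≤ 10) ≈ 0.3180.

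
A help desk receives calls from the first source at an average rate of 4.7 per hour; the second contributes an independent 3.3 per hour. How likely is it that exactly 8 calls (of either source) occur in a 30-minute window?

Independent Poisson processes superpose: combined rate λ = 4.7 + 3.3 = 8 per hour.
Over the interval, μ = 8 × 0.5 = 4 (a 30-minute window = 0.5 hours).
P(N = 8) = e^(−4) · 4^8/8! ≈ 0.0298.

0.0298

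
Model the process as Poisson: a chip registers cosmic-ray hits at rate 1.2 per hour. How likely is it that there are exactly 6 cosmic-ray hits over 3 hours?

0.0826

Over the interval, μ = 1.2 × 3 = 3.6 (3 hours).
P(N = 6) = e^(−μ) μ^6/6! = e^(−3.6) · 3.6^6/720 ≈ 0.0826.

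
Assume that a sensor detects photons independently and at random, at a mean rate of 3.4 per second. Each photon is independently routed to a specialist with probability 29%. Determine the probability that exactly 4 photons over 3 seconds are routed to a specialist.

Thinning: the photons that are routed to a specialist themselves form a Poisson process with rate 0.29 × 3.4 = 0.986 per second.
Over the interval, μ = 0.986 × 3 = 2.958 (3 seconds).
P(N = 4) = e^(−2.958) · 2.958^4/4! ≈ 0.1656.

0.1656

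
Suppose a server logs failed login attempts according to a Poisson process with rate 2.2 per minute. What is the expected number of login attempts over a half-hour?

E[N] = λt = 2.2 × 30 = 66 (a half-hour = 30 minutes).

66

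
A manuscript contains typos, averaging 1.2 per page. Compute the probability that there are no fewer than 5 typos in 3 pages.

Over the interval, μ = 1.2 × 3 = 3.6 (3 pages).
P(N ≥ 5) = 1 − P(N ≤ 4) = 1 − Σ_{j=0}^{4} e^(−μ) μ^j/j! ≈ 0.2936.

0.2936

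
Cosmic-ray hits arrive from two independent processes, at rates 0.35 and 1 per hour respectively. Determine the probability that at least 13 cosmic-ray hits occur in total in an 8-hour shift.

Independent Poisson processes superpose: combined rate λ = 0.35 + 1 = 1.35 per hour.
Over the interval, μ = 1.35 × 8 = 10.8 (an 8-hour shift = 8 hours).
P(N ≥ 13) = 1 − P(N ≤ 12) ≈ 0.2896.

0.2896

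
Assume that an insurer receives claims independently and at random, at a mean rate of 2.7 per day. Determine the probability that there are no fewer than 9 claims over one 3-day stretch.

Over the interval, μ = 2.7 × 3 = 8.1 (a 3-day stretch = 3 days).
P(N ≥ 9) = 1 − P(N ≤ 8) = 1 − Σ_{j=0}^{8} e^(−μ) μ^j/j! ≈ 0.4214.

0.4214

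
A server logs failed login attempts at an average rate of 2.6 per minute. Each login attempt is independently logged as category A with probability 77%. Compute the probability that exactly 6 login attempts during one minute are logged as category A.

Thinning: the login attempts that are logged as category A themselves form a Poisson process with rate 0.77 × 2.6 = 2.002 per minute.
So μ = 2.002.
P(N = 6) = e^(−2.002) · 2.002^6/6! ≈ 0.0121.

0.0121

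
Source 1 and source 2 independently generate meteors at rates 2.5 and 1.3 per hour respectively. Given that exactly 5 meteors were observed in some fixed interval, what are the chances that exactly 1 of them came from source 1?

0.0451

Given the total, each event is independently from source 1 with probability p = λ_1/(λ_1+λ_2) = 2.5/3.8 ≈ 0.6579.
So K ~ Binomial(5, 2.5/3.8): P(K = 1) = C(5,1) · (2.5/3.8)^1 · (1.3/3.8)^4 ≈ 0.0451.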